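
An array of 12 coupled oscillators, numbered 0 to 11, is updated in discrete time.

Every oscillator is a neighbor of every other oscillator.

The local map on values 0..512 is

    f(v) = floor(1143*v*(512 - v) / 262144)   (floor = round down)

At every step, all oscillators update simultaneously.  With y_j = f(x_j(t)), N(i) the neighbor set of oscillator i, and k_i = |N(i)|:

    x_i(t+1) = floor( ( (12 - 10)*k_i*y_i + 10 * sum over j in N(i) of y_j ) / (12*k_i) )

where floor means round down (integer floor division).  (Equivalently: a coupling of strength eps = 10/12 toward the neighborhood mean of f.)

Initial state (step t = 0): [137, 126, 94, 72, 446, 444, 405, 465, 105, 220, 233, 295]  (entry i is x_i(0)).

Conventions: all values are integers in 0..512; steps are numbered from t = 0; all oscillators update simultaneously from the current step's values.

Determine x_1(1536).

Answer: x_1(1536) = 282
Key observation: The state at step 4, [282, 282, 282, 282, 282, 282, 282, 282, 282, 282, 282, 282], reappears at step 5: the system is in a cycle of period 1 from step 4 on.  Therefore the state at step 1536 equals the state at step 4 + ((1536 - 4) mod 1) = 4, which is [282, 282, 282, 282, 282, 282, 282, 282, 282, 282, 282, 282].

Derivation:
t=0: [137, 126, 94, 72, 446, 444, 405, 465, 105, 220, 233, 295]
t=1: [195, 194, 190, 187, 187, 187, 192, 184, 192, 200, 201, 200]
t=2: [267, 267, 267, 267, 267, 267, 267, 266, 267, 267, 267, 267]
t=3: [285, 285, 285, 285, 285, 285, 285, 285, 285, 285, 285, 285]
t=4: [282, 282, 282, 282, 282, 282, 282, 282, 282, 282, 282, 282]
t=5: [282, 282, 282, 282, 282, 282, 282, 282, 282, 282, 282, 282]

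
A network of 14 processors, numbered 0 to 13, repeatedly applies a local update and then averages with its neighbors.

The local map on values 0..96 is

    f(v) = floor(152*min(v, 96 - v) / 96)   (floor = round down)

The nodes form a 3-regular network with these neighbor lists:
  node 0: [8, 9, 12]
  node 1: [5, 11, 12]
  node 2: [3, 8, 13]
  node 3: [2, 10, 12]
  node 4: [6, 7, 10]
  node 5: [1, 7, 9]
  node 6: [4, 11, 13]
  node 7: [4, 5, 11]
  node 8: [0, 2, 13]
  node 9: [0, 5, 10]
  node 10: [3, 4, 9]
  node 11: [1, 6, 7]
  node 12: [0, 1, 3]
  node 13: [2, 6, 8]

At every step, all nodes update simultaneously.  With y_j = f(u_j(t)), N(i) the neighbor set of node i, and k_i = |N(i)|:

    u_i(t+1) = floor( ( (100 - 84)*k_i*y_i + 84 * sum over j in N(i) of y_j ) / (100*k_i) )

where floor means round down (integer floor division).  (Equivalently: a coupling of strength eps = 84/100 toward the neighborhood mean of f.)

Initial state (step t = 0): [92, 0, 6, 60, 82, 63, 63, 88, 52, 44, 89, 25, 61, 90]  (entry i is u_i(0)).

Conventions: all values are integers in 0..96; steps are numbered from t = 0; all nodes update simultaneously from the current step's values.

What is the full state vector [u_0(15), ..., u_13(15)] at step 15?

Simulating step by step:
t=0: [92, 0, 6, 60, 82, 63, 63, 88, 52, 44, 89, 25, 61, 90]
t=1: [55, 40, 39, 30, 24, 31, 27, 33, 17, 30, 43, 24, 26, 37]
t=2: [42, 45, 46, 55, 51, 53, 44, 43, 55, 58, 47, 50, 55, 45]
t=3: [63, 68, 67, 69, 70, 66, 70, 69, 68, 67, 66, 69, 66, 68]
t=4: [46, 45, 43, 45, 42, 44, 42, 43, 46, 48, 43, 42, 46, 43]
t=5: [73, 69, 69, 69, 67, 71, 66, 67, 69, 70, 70, 67, 71, 68]
t=6: [39, 41, 42, 40, 44, 42, 45, 43, 40, 39, 42, 44, 39, 43]
t=7: [61, 65, 64, 64, 68, 64, 69, 68, 64, 63, 64, 67, 62, 66]
t=8: [52, 49, 49, 50, 45, 48, 44, 45, 50, 51, 48, 45, 51, 47]
t=9: [70, 72, 72, 73, 71, 72, 71, 72, 72, 73, 72, 71, 71, 72]
t=10: [38, 38, 37, 37, 38, 37, 38, 38, 38, 38, 37, 38, 38, 38]
t=11: [60, 59, 59, 58, 59, 59, 60, 59, 59, 58, 59, 60, 59, 59]
t=12: [58, 57, 58, 58, 57, 58, 57, 57, 57, 58, 59, 57, 58, 57]
t=13: [60, 60, 60, 59, 60, 60, 61, 60, 60, 59, 59, 61, 60, 60]
t=14: [57, 56, 57, 57, 56, 57, 56, 56, 57, 57, 57, 56, 57, 56]
t=15: [61, 61, 61, 61, 62, 62, 63, 62, 61, 61, 61, 63, 61, 61]

Answer: [61, 61, 61, 61, 62, 62, 63, 62, 61, 61, 61, 63, 61, 61]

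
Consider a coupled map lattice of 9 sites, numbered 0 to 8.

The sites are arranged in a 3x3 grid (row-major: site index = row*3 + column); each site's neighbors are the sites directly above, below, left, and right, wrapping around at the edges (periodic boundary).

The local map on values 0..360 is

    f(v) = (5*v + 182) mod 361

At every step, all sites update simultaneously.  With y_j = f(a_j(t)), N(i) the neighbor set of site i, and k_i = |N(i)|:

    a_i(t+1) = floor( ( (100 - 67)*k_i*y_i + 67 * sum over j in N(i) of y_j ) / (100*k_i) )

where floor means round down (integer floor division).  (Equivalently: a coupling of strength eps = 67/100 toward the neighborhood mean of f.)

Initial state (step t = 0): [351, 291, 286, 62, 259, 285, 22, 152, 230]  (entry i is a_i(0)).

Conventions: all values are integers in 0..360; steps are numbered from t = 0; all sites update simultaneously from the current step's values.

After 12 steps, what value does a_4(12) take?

Simulating step by step:
t=0: [351, 291, 286, 62, 259, 285, 22, 152, 230]
t=1: [174, 156, 178, 147, 129, 151, 218, 201, 223]
t=2: [272, 228, 282, 204, 160, 215, 203, 159, 214]
t=3: [136, 206, 162, 147, 217, 174, 144, 215, 171]
t=4: [175, 171, 242, 204, 199, 270, 197, 192, 263]
t=5: [249, 237, 234, 139, 128, 125, 122, 110, 107]
t=6: [243, 214, 267, 151, 122, 175, 167, 138, 190]
t=7: [229, 157, 169, 240, 168, 178, 219, 147, 159]
t=8: [255, 255, 283, 280, 281, 309, 230, 230, 259]
t=9: [96, 97, 107, 160, 161, 171, 154, 155, 167]
t=10: [292, 294, 321, 271, 274, 300, 258, 261, 287]
t=11: [177, 184, 250, 126, 133, 198, 94, 100, 166]
t=12: [239, 197, 239, 172, 128, 172, 271, 227, 271]

Answer: a_4(12) = 128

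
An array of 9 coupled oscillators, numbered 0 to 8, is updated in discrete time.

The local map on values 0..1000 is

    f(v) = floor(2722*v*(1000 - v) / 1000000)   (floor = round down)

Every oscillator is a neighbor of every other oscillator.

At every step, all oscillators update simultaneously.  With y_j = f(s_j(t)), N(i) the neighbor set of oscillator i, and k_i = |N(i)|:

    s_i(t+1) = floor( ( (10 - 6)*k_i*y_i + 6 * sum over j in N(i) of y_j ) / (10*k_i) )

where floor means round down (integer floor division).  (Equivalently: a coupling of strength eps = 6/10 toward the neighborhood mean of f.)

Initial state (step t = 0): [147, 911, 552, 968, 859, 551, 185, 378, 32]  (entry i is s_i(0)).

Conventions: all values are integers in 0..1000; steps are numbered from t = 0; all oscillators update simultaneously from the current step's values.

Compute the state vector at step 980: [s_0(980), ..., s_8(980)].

Answer: [632, 632, 632, 632, 632, 632, 632, 632, 632]
Key observation: The state at step 7, [633, 633, 633, 633, 633, 633, 633, 633, 633], reappears at step 9: the system is in a cycle of period 2 from step 7 on.  Therefore the state at step 980 equals the state at step 7 + ((980 - 7) mod 2) = 8, which is [632, 632, 632, 632, 632, 632, 632, 632, 632].

Derivation:
t=0: [147, 911, 552, 968, 859, 551, 185, 378, 32]
t=1: [369, 330, 477, 286, 365, 477, 392, 466, 286]
t=2: [630, 619, 644, 604, 629, 644, 634, 644, 604]
t=3: [634, 636, 631, 640, 635, 631, 633, 631, 640]
t=4: [630, 630, 631, 629, 630, 631, 631, 631, 629]
t=5: [633, 633, 633, 634, 633, 633, 633, 633, 634]
t=6: [631, 631, 631, 631, 631, 631, 631, 631, 631]
t=7: [633, 633, 633, 633, 633, 633, 633, 633, 633]
t=8: [632, 632, 632, 632, 632, 632, 632, 632, 632]
t=9: [633, 633, 633, 633, 633, 633, 633, 633, 633]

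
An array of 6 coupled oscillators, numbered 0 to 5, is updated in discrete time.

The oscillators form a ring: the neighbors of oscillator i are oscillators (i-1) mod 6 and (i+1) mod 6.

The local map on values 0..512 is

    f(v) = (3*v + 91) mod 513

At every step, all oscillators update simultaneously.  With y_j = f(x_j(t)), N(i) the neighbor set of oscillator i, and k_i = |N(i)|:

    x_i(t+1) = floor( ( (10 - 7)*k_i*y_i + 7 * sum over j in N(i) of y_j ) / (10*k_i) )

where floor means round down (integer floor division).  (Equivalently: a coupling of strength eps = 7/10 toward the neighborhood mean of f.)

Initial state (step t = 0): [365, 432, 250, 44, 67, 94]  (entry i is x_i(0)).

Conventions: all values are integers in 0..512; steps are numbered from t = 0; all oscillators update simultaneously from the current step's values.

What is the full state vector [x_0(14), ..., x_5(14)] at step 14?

Answer: [253, 247, 97, 193, 198, 349]

Derivation:
t=0: [365, 432, 250, 44, 67, 94]
t=1: [304, 279, 302, 283, 296, 270]
t=2: [428, 465, 439, 460, 425, 451]
t=3: [412, 393, 431, 386, 404, 366]
t=4: [232, 303, 270, 289, 218, 251]
t=5: [368, 377, 442, 350, 341, 276]
t=6: [261, 254, 226, 202, 208, 211]
t=7: [301, 317, 260, 215, 198, 260]
t=8: [275, 298, 191, 252, 254, 335]
t=9: [310, 335, 327, 272, 243, 281]
t=10: [324, 214, 176, 241, 377, 411]
t=11: [192, 116, 214, 196, 268, 170]
t=12: [230, 262, 277, 260, 203, 214]
t=13: [284, 346, 375, 316, 258, 225]
t=14: [253, 247, 97, 193, 198, 349]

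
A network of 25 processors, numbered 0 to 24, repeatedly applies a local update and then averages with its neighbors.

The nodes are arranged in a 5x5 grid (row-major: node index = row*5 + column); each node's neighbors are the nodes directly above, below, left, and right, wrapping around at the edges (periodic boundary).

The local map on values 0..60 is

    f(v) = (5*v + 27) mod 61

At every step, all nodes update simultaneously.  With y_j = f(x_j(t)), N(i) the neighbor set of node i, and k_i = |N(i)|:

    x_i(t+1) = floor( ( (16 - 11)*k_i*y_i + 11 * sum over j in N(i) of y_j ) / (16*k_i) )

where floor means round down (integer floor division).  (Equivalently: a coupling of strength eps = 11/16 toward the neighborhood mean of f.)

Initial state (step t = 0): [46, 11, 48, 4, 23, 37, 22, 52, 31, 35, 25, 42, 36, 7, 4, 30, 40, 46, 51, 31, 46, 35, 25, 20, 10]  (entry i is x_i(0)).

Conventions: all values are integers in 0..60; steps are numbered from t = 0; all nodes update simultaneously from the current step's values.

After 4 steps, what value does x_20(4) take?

Simulating step by step:
t=0: [46, 11, 48, 4, 23, 37, 22, 52, 31, 35, 25, 42, 36, 7, 4, 30, 40, 46, 51, 31, 46, 35, 25, 20, 10]
t=1: [18, 18, 31, 33, 22, 22, 29, 34, 37, 32, 41, 36, 26, 29, 33, 42, 37, 27, 25, 45, 21, 24, 19, 24, 21]
t=2: [34, 50, 32, 24, 18, 32, 34, 34, 22, 12, 32, 35, 32, 33, 21, 33, 33, 28, 30, 20, 28, 24, 25, 16, 13]
t=3: [28, 20, 18, 28, 34, 11, 16, 10, 17, 22, 8, 11, 16, 17, 10, 13, 19, 30, 35, 19, 27, 27, 30, 38, 35]
t=4: [27, 33, 38, 40, 25, 25, 25, 39, 37, 22, 17, 23, 38, 38, 17, 17, 25, 37, 30, 14, 35, 29, 48, 34, 21]

Answer: x_20(4) = 35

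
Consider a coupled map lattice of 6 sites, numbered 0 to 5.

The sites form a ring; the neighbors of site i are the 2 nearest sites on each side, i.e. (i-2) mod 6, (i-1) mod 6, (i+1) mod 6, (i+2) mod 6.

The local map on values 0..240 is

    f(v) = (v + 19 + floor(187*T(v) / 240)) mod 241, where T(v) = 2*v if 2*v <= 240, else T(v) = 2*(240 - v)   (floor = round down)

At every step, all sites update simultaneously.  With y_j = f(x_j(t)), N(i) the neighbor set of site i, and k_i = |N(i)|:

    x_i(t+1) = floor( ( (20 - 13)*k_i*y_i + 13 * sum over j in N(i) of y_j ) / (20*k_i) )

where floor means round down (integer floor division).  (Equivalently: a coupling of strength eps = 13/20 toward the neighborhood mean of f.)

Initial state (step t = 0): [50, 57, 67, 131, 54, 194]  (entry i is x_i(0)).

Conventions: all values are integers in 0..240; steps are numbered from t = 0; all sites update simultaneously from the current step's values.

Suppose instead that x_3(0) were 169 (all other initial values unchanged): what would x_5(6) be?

Simulating step by step:
t=0: [50, 57, 67, 169, 54, 194]
t=1: [141, 128, 151, 109, 125, 100]
t=2: [68, 65, 70, 62, 65, 58]
t=3: [186, 184, 189, 181, 184, 178]
t=4: [48, 49, 47, 49, 49, 50]
t=5: [142, 143, 141, 143, 143, 144]
t=6: [72, 72, 72, 72, 72, 71]

Answer: x_5(6) = 71
Key observation: This trace re-runs the system from the modified initial state.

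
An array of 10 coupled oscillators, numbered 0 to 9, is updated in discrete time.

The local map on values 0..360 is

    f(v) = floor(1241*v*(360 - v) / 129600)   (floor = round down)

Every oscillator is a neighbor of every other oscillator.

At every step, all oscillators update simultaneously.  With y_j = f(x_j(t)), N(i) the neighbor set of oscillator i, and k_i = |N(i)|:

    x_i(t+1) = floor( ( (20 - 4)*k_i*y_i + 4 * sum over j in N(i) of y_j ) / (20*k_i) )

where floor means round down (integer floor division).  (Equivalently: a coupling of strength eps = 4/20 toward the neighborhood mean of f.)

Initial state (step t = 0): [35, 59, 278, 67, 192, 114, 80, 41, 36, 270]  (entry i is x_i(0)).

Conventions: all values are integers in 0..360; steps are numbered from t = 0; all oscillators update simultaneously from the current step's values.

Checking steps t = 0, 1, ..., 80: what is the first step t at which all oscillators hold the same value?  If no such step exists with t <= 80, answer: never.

Simulating step by step:
t=0: [35, 59, 278, 67, 192, 114, 80, 41, 36, 270]  (not all equal)
t=1: [127, 175, 212, 188, 282, 251, 209, 140, 129, 223]  (not all equal)
t=2: [283, 304, 296, 303, 226, 266, 298, 291, 284, 290]  (not all equal)
t=3: [206, 171, 185, 173, 269, 230, 181, 194, 204, 195]  (not all equal)
t=4: [301, 306, 307, 306, 248, 288, 307, 305, 302, 305]  (not all equal)
t=5: [171, 161, 159, 161, 244, 192, 159, 163, 168, 163]  (not all equal)
t=6: [307, 305, 305, 305, 278, 306, 305, 306, 306, 306]  (not all equal)
t=7: [157, 161, 161, 161, 206, 159, 161, 159, 159, 159]  (not all equal)
t=8: [305, 305, 305, 305, 303, 305, 305, 305, 305, 305]  (not all equal)
t=9: [160, 160, 160, 160, 164, 160, 160, 160, 160, 160]  (not all equal)
t=10: [306, 306, 306, 306, 306, 306, 306, 306, 306, 306]  (all equal)

Answer: 10
Key observation: Synchronization is absorbing here: once all oscillators are equal they stay equal, and step 10 is the first all-equal step.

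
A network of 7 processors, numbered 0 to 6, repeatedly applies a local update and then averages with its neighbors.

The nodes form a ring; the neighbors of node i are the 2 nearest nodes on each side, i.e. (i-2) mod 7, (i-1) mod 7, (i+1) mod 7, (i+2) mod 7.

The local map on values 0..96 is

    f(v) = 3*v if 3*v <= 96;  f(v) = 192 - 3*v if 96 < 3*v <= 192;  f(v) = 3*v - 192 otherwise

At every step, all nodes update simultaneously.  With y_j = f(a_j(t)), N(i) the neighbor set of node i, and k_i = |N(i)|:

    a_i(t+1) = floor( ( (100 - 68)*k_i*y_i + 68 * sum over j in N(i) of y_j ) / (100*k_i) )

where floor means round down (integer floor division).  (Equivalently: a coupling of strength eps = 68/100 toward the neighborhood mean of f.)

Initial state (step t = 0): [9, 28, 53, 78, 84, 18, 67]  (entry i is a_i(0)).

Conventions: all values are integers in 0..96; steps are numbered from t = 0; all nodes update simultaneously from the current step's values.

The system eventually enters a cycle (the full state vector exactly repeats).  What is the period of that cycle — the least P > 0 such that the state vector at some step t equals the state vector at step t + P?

Answer: 4
Key observation: The state at step 27, [36, 36, 36, 36, 36, 36, 36], reappears at step 31 — and no state repeats earlier — so the cycle the system enters has period 4.

Derivation:
t=0: [9, 28, 53, 78, 84, 18, 67]
t=1: [39, 45, 46, 52, 42, 40, 41]
t=2: [66, 58, 57, 53, 60, 64, 67]
t=3: [10, 17, 18, 19, 14, 10, 9]
t=4: [37, 44, 47, 48, 42, 36, 34]
t=5: [74, 65, 59, 59, 67, 75, 78]
t=6: [25, 18, 14, 15, 20, 26, 26]
t=7: [66, 58, 53, 54, 60, 68, 70]
t=8: [15, 20, 21, 22, 19, 15, 13]
t=9: [49, 55, 58, 59, 54, 49, 47]
t=10: [38, 30, 25, 25, 31, 38, 41]
t=11: [78, 79, 81, 81, 80, 78, 79]
t=12: [44, 46, 47, 47, 47, 45, 44]
t=13: [56, 55, 53, 52, 53, 55, 56]
t=14: [26, 28, 30, 31, 30, 28, 26]
t=15: [82, 84, 87, 88, 87, 84, 82]
t=16: [58, 61, 65, 66, 65, 61, 58]
t=17: [12, 10, 7, 6, 7, 10, 12]
t=18: [31, 28, 24, 23, 24, 28, 31]
t=19: [86, 82, 77, 75, 77, 82, 86]
t=20: [57, 51, 45, 42, 45, 51, 57]
t=21: [33, 40, 49, 53, 49, 40, 33]
t=22: [77, 67, 55, 50, 55, 67, 77]
t=23: [26, 27, 28, 25, 28, 27, 26]
t=24: [80, 79, 80, 80, 80, 79, 80]
t=25: [46, 47, 47, 46, 47, 47, 46]
t=26: [52, 52, 52, 51, 52, 52, 52]
t=27: [36, 36, 36, 36, 36, 36, 36]
t=28: [84, 84, 84, 84, 84, 84, 84]
t=29: [60, 60, 60, 60, 60, 60, 60]
t=30: [12, 12, 12, 12, 12, 12, 12]
t=31: [36, 36, 36, 36, 36, 36, 36]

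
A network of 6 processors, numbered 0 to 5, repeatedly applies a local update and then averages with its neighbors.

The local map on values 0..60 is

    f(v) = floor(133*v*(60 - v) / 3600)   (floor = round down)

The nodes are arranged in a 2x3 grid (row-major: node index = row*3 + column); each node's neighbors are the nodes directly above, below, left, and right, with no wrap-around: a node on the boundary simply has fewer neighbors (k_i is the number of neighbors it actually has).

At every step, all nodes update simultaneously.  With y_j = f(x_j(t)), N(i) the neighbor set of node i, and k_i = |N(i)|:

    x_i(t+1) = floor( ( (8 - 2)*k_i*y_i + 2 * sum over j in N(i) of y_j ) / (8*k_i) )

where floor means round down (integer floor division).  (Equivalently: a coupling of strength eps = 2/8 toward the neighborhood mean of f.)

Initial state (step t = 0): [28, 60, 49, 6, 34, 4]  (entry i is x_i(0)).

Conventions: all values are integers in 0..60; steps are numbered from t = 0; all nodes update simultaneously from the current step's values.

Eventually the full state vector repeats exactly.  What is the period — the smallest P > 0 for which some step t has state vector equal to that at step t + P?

Answer: 2
Key observation: The state at step 4, [33, 33, 33, 33, 33, 33], reappears at step 6 — and no state repeats earlier — so the cycle the system enters has period 2.

Derivation:
t=0: [28, 60, 49, 6, 34, 4]
t=1: [26, 7, 15, 16, 25, 12]
t=2: [28, 17, 22, 27, 29, 22]
t=3: [32, 28, 29, 32, 32, 30]
t=4: [33, 33, 33, 33, 33, 33]
t=5: [32, 32, 32, 32, 32, 32]
t=6: [33, 33, 33, 33, 33, 33]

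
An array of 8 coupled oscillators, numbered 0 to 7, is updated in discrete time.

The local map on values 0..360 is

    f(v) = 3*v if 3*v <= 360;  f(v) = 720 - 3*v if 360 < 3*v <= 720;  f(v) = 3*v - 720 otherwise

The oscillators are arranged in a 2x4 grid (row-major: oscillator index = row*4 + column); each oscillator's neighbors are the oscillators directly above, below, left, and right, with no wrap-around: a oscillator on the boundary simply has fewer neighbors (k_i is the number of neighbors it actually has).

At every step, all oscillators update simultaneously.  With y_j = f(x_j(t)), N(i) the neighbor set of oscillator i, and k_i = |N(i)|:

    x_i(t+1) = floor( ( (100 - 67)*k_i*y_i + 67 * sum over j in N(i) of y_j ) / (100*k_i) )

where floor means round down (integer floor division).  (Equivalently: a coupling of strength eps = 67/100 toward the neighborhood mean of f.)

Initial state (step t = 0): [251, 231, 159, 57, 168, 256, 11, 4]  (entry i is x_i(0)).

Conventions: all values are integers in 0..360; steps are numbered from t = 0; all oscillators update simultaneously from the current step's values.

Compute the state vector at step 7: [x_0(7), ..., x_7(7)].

Answer: [75, 58, 43, 54, 117, 97, 98, 79]

Derivation:
t=0: [251, 231, 159, 57, 168, 256, 11, 4]
t=1: [92, 81, 131, 141, 98, 77, 78, 72]
t=2: [270, 266, 280, 279, 266, 248, 250, 249]
t=3: [81, 78, 89, 87, 63, 49, 48, 58]
t=4: [221, 223, 230, 233, 193, 175, 178, 193]
t=5: [83, 79, 67, 64, 130, 148, 143, 115]
t=6: [272, 240, 227, 246, 284, 282, 279, 275]
t=7: [75, 58, 43, 54, 117, 97, 98, 79]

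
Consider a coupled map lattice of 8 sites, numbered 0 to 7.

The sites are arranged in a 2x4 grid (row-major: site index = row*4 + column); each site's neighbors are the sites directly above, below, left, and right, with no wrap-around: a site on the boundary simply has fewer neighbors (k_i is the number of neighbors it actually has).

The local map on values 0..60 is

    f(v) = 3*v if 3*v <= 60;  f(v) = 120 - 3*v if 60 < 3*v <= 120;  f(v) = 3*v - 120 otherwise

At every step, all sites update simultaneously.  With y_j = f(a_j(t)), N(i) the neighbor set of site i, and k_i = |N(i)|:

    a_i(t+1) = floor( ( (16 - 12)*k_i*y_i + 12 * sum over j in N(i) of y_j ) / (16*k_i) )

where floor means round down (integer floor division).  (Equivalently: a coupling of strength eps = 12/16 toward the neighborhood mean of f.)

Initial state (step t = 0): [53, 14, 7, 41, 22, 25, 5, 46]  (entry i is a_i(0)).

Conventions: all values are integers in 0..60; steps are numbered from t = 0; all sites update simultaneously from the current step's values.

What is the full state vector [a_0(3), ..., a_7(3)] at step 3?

Answer: [41, 38, 21, 9, 43, 38, 20, 13]

Derivation:
t=0: [53, 14, 7, 41, 22, 25, 5, 46]
t=1: [45, 36, 20, 15, 45, 39, 24, 11]
t=2: [13, 22, 41, 46, 10, 19, 36, 43]
t=3: [41, 38, 21, 9, 43, 38, 20, 13]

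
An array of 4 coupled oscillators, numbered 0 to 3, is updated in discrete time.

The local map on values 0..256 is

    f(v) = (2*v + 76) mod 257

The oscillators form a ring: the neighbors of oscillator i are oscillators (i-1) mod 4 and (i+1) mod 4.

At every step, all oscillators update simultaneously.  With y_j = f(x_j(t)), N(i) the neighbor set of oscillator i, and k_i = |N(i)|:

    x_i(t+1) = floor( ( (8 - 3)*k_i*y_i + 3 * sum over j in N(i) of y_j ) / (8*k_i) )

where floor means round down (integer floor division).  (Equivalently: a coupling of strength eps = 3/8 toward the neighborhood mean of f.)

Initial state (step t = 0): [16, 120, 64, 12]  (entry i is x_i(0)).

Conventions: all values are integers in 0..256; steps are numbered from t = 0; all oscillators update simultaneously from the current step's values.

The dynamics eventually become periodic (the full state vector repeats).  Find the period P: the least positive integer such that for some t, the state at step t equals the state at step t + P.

Simulating step by step:
t=0: [16, 120, 64, 12]
t=1: [97, 95, 157, 121]
t=2: [21, 33, 96, 65]
t=3: [139, 112, 72, 152]
t=4: [91, 86, 168, 136]
t=5: [64, 184, 160, 86]
t=6: [209, 181, 168, 219]
t=7: [182, 186, 130, 73]
t=8: [191, 168, 126, 187]
t=9: [190, 147, 109, 171]
t=10: [175, 114, 74, 144]
t=11: [134, 103, 168, 140]
t=12: [77, 61, 120, 107]
t=13: [187, 177, 80, 74]
t=14: [195, 188, 221, 220]
t=15: [167, 161, 39, 41]
t=16: [151, 145, 152, 156]
t=17: [120, 113, 121, 127]
t=18: [59, 50, 60, 68]
t=19: [194, 183, 195, 205]
t=20: [207, 193, 208, 221]
t=21: [184, 215, 186, 90]
t=22: [211, 226, 214, 230]
t=23: [157, 100, 161, 105]
t=24: [92, 63, 97, 69]
t=25: [79, 129, 86, 136]
t=26: [177, 138, 186, 147]
t=27: [147, 127, 158, 138]
t=28: [102, 92, 115, 105]
t=29: [20, 15, 36, 31]
t=30: [118, 115, 138, 135]
t=31: [60, 58, 85, 83]
t=32: [203, 202, 235, 234]
t=33: [188, 187, 67, 66]
t=34: [197, 196, 206, 205]
t=35: [215, 215, 226, 226]
t=36: [204, 204, 58, 58]
t=37: [220, 220, 198, 198]
t=38: [41, 41, 175, 175]
t=39: [160, 160, 166, 166]
t=40: [141, 141, 148, 148]
t=41: [103, 103, 112, 112]
t=42: [28, 28, 39, 39]
t=43: [136, 136, 149, 149]
t=44: [95, 95, 112, 112]
t=45: [15, 15, 36, 36]
t=46: [113, 113, 140, 140]
t=47: [55, 55, 88, 88]
t=48: [198, 198, 239, 239]
t=49: [182, 182, 72, 72]
t=50: [189, 189, 213, 213]
t=51: [206, 206, 236, 236]
t=52: [194, 194, 70, 70]
t=53: [208, 208, 214, 214]
t=54: [237, 237, 244, 244]
t=55: [38, 38, 47, 47]
t=56: [155, 155, 166, 166]
t=57: [133, 133, 146, 146]
t=58: [89, 89, 106, 106]
t=59: [212, 212, 72, 72]
t=60: [238, 238, 224, 224]
t=61: [32, 32, 15, 15]
t=62: [133, 133, 112, 112]
t=63: [77, 77, 50, 50]
t=64: [219, 219, 186, 186]
t=65: [35, 35, 155, 155]
t=66: [142, 142, 132, 132]
t=67: [99, 99, 86, 86]
t=68: [60, 60, 204, 204]
t=69: [201, 201, 221, 221]
t=70: [180, 180, 44, 44]
t=71: [176, 176, 166, 166]
t=72: [167, 167, 154, 154]
t=73: [148, 148, 131, 131]
t=74: [108, 108, 87, 87]
t=75: [75, 75, 209, 209]
t=76: [228, 228, 234, 234]
t=77: [20, 20, 27, 27]
t=78: [118, 118, 127, 127]
t=79: [58, 58, 69, 69]
t=80: [196, 196, 209, 209]
t=81: [215, 215, 232, 232]
t=82: [207, 207, 67, 67]
t=83: [228, 228, 214, 214]
t=84: [60, 60, 204, 204]

Answer: 16
Key observation: The state at step 68, [60, 60, 204, 204], reappears at step 84 — and no state repeats earlier — so the cycle the system enters has period 16.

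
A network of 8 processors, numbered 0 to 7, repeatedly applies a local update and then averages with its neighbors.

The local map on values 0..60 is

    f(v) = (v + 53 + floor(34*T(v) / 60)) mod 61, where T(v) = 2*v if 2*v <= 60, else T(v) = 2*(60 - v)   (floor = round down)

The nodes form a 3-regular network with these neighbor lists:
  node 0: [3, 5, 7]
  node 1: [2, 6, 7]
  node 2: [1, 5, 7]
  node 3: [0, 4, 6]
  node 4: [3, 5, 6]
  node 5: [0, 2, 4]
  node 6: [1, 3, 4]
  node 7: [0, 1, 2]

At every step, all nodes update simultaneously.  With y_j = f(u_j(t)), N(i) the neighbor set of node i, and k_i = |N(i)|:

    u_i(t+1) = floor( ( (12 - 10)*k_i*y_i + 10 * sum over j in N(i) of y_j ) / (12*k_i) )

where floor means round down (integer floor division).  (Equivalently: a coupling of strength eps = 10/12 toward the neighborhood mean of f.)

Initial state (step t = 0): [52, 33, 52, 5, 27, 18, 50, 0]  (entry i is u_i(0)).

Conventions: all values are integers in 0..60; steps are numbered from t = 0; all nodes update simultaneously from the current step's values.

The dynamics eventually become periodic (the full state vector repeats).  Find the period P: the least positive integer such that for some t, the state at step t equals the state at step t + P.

Answer: 2
Key observation: The state at step 3, [52, 52, 52, 52, 52, 52, 52, 52], reappears at step 5 — and no state repeats earlier — so the cycle the system enters has period 2.

Derivation:
t=0: [52, 33, 52, 5, 27, 18, 50, 0]
t=1: [32, 53, 47, 43, 31, 48, 38, 53]
t=2: [53, 52, 52, 54, 53, 54, 53, 53]
t=3: [52, 52, 52, 52, 52, 52, 52, 52]
t=4: [53, 53, 53, 53, 53, 53, 53, 53]
t=5: [52, 52, 52, 52, 52, 52, 52, 52]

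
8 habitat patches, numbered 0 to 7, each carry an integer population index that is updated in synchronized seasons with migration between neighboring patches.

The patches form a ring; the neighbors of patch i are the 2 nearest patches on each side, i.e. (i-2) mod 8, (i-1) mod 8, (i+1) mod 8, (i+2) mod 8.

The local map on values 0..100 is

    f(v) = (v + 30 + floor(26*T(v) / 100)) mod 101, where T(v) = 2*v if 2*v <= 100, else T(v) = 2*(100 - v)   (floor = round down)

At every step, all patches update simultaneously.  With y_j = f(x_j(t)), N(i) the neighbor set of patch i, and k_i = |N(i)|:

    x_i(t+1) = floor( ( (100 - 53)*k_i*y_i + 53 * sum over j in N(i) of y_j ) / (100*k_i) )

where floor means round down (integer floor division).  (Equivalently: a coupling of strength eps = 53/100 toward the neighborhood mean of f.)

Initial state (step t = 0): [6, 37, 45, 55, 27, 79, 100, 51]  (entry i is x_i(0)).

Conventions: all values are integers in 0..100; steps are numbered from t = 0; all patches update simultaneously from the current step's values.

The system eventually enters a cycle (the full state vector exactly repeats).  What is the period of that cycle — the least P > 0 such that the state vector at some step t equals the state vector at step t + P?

Answer: 12
Key observation: The state at step 40, [63, 63, 63, 63, 63, 63, 63, 63], reappears at step 52 — and no state repeats earlier — so the cycle the system enters has period 12.

Derivation:
t=0: [6, 37, 45, 55, 27, 79, 100, 51]
t=1: [47, 60, 72, 39, 53, 23, 31, 25]
t=2: [22, 27, 20, 54, 35, 61, 54, 51]
t=3: [48, 51, 57, 32, 49, 17, 24, 22]
t=4: [19, 22, 15, 46, 28, 53, 47, 46]
t=5: [55, 70, 63, 72, 54, 38, 31, 63]
t=6: [18, 12, 10, 22, 27, 55, 50, 29]
t=7: [49, 54, 52, 52, 49, 31, 30, 50]
t=8: [13, 5, 4, 14, 22, 47, 46, 23]
t=9: [54, 43, 43, 41, 54, 36, 69, 54]
t=10: [30, 71, 71, 80, 40, 55, 20, 29]
t=11: [56, 31, 33, 25, 55, 35, 60, 55]
t=12: [26, 57, 58, 64, 35, 51, 18, 26]
t=13: [51, 24, 26, 18, 49, 31, 56, 50]
t=14: [21, 49, 49, 55, 29, 45, 15, 22]
t=15: [44, 19, 20, 26, 55, 72, 63, 57]
t=16: [63, 58, 58, 50, 23, 19, 21, 27]
t=17: [24, 16, 15, 20, 47, 53, 55, 51]
t=18: [46, 49, 48, 43, 16, 12, 13, 19]
t=19: [61, 34, 33, 58, 50, 56, 57, 53]
t=20: [27, 51, 51, 26, 15, 6, 7, 16]
t=21: [47, 28, 28, 45, 44, 46, 47, 45]
t=22: [32, 69, 69, 90, 80, 85, 38, 68]
t=23: [53, 23, 24, 20, 28, 28, 58, 32]
t=24: [31, 57, 57, 64, 61, 62, 33, 56]
t=25: [49, 17, 17, 9, 19, 19, 51, 26]
t=26: [25, 48, 46, 50, 48, 50, 27, 48]
t=27: [54, 23, 56, 16, 24, 12, 43, 19]
t=28: [32, 46, 28, 49, 58, 58, 68, 55]
t=29: [61, 67, 58, 26, 16, 7, 19, 29]
t=30: [24, 27, 23, 47, 48, 52, 50, 50]
t=31: [50, 51, 48, 18, 10, 3, 12, 21]
t=32: [17, 18, 15, 38, 39, 43, 41, 40]
t=33: [64, 64, 62, 79, 85, 92, 86, 81]
t=34: [13, 12, 12, 17, 19, 22, 20, 18]
t=35: [51, 50, 50, 54, 57, 60, 58, 55]
t=36: [5, 5, 5, 6, 7, 8, 7, 6]
t=37: [37, 37, 37, 39, 39, 40, 39, 39]
t=38: [86, 86, 86, 88, 88, 89, 88, 88]
t=39: [22, 22, 22, 22, 22, 23, 22, 22]
t=40: [63, 63, 63, 63, 63, 63, 63, 63]
t=41: [11, 11, 11, 11, 11, 11, 11, 11]
t=42: [46, 46, 46, 46, 46, 46, 46, 46]
t=43: [99, 99, 99, 99, 99, 99, 99, 99]
t=44: [28, 28, 28, 28, 28, 28, 28, 28]
t=45: [72, 72, 72, 72, 72, 72, 72, 72]
t=46: [15, 15, 15, 15, 15, 15, 15, 15]
t=47: [52, 52, 52, 52, 52, 52, 52, 52]
t=48: [5, 5, 5, 5, 5, 5, 5, 5]
t=49: [37, 37, 37, 37, 37, 37, 37, 37]
t=50: [86, 86, 86, 86, 86, 86, 86, 86]
t=51: [22, 22, 22, 22, 22, 22, 22, 22]
t=52: [63, 63, 63, 63, 63, 63, 63, 63]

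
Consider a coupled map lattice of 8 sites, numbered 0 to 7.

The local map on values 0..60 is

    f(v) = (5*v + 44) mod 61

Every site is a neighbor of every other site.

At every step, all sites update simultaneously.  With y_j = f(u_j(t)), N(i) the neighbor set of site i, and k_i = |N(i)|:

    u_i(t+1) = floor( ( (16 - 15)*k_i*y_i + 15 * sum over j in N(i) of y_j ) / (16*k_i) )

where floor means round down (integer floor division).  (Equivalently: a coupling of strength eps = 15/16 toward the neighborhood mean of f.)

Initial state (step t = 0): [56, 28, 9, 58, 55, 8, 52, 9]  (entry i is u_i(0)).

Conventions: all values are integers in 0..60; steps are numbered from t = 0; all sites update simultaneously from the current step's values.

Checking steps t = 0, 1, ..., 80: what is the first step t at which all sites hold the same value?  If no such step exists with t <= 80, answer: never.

Simulating step by step:
t=0: [56, 28, 9, 58, 55, 8, 52, 9]  (not all equal)
t=1: [25, 26, 25, 24, 26, 25, 22, 25]  (not all equal)
t=2: [45, 45, 45, 46, 45, 45, 46, 45]  (not all equal)
t=3: [26, 26, 26, 25, 26, 26, 25, 26]  (not all equal)
t=4: [50, 50, 50, 51, 50, 50, 51, 50]  (not all equal)
t=5: [51, 51, 51, 50, 51, 51, 50, 51]  (not all equal)
t=6: [53, 53, 53, 54, 53, 53, 54, 53]  (not all equal)
t=7: [5, 5, 5, 4, 5, 5, 4, 5]  (not all equal)
t=8: [6, 6, 6, 7, 6, 6, 7, 6]  (not all equal)
t=9: [14, 14, 14, 13, 14, 14, 13, 14]  (not all equal)
t=10: [51, 51, 51, 52, 51, 51, 52, 51]  (not all equal)
t=11: [56, 56, 56, 55, 56, 56, 55, 56]  (not all equal)
t=12: [17, 17, 17, 18, 17, 17, 18, 17]  (not all equal)
t=13: [8, 8, 8, 7, 8, 8, 7, 8]  (not all equal)
t=14: [21, 21, 21, 22, 21, 21, 22, 21]  (not all equal)
t=15: [28, 28, 28, 27, 28, 28, 27, 28]  (not all equal)
t=16: [16, 16, 16, 12, 16, 16, 12, 16]  (not all equal)
t=17: [12, 12, 12, 10, 12, 12, 10, 12]  (not all equal)
t=18: [40, 40, 40, 41, 40, 40, 41, 40]  (not all equal)
t=19: [1, 1, 1, 0, 1, 1, 0, 1]  (not all equal)
t=20: [47, 47, 47, 48, 47, 47, 48, 47]  (not all equal)
t=21: [36, 36, 36, 35, 36, 36, 35, 36]  (not all equal)
t=22: [39, 39, 39, 40, 39, 39, 40, 39]  (not all equal)
t=23: [41, 41, 41, 45, 41, 41, 45, 41]  (not all equal)
t=24: [10, 10, 10, 8, 10, 10, 8, 10]  (not all equal)
t=25: [30, 30, 30, 31, 30, 30, 31, 30]  (not all equal)
t=26: [12, 12, 12, 11, 12, 12, 11, 12]  (not all equal)
t=27: [41, 41, 41, 42, 41, 41, 42, 41]  (not all equal)
t=28: [6, 6, 6, 5, 6, 6, 5, 6]  (not all equal)
t=29: [11, 11, 11, 12, 11, 11, 12, 11]  (not all equal)
t=30: [39, 39, 39, 38, 39, 39, 38, 39]  (not all equal)
t=31: [54, 54, 54, 55, 54, 54, 55, 54]  (not all equal)
t=32: [10, 10, 10, 9, 10, 10, 9, 10]  (not all equal)
t=33: [31, 31, 31, 32, 31, 31, 32, 31]  (not all equal)
t=34: [17, 17, 17, 16, 17, 17, 16, 17]  (not all equal)
t=35: [5, 5, 5, 6, 5, 5, 6, 5]  (not all equal)
t=36: [9, 9, 9, 8, 9, 9, 8, 9]  (not all equal)
t=37: [26, 26, 26, 27, 26, 26, 27, 26]  (not all equal)
t=38: [53, 53, 53, 52, 53, 53, 52, 53]  (not all equal)
t=39: [19, 19, 19, 15, 19, 19, 15, 19]  (not all equal)
t=40: [27, 27, 27, 25, 27, 27, 25, 27]  (not all equal)
t=41: [54, 54, 54, 55, 54, 54, 55, 54]  (not all equal)

Answer: never
Key observation: The state at step 31 reappears at step 41 — the system is in a cycle of period 10 from step 31 on.  No step 0..41 is synchronized, and the cycle repeats forever, so no step up to 80 (or ever) has all sites equal.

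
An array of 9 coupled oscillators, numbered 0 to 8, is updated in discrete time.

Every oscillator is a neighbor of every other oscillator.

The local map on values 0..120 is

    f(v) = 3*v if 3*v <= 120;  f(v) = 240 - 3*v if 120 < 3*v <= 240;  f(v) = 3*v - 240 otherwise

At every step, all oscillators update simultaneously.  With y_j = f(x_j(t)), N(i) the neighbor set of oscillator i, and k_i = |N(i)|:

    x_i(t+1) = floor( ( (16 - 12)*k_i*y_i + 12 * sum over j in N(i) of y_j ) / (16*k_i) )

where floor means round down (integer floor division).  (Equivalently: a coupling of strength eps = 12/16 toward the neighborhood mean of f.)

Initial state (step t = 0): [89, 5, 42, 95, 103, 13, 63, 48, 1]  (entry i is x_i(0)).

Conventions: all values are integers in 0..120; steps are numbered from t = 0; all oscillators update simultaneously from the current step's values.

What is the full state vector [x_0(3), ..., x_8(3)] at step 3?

Simulating step by step:
t=0: [89, 5, 42, 95, 103, 13, 63, 48, 1]
t=1: [47, 45, 60, 50, 53, 49, 51, 58, 43]
t=2: [89, 90, 83, 88, 86, 88, 87, 84, 91]
t=3: [22, 23, 19, 22, 21, 22, 21, 20, 23]

Answer: [22, 23, 19, 22, 21, 22, 21, 20, 23]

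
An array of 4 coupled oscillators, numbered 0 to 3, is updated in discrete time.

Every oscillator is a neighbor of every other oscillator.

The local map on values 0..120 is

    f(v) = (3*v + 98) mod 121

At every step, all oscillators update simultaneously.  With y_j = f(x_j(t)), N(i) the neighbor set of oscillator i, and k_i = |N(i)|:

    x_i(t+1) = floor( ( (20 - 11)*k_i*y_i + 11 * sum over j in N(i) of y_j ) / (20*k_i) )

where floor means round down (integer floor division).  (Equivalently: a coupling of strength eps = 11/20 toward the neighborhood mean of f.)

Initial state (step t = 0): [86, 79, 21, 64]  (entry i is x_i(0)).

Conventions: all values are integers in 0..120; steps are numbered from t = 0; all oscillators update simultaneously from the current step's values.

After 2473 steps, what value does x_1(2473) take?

Simulating step by step:
t=0: [86, 79, 21, 64]
t=1: [84, 78, 64, 66]
t=2: [83, 79, 67, 69]
t=3: [86, 83, 73, 75]
t=4: [99, 96, 88, 90]
t=5: [41, 39, 65, 34]
t=6: [86, 84, 73, 80]
t=7: [102, 100, 92, 97]
t=8: [31, 30, 23, 27]
t=9: [62, 62, 56, 59]
t=10: [37, 37, 32, 34]
t=11: [83, 83, 79, 81]
t=12: [101, 101, 98, 100]
t=13: [35, 35, 33, 35]
t=14: [80, 80, 79, 80]
t=15: [95, 95, 94, 95]
t=16: [19, 19, 18, 19]
t=17: [33, 33, 32, 33]
t=18: [75, 75, 74, 75]
t=19: [80, 80, 79, 80]

Answer: x_1(2473) = 75
Key observation: The state at step 14, [80, 80, 79, 80], reappears at step 19: the system is in a cycle of period 5 from step 14 on.  Therefore the state at step 2473 equals the state at step 14 + ((2473 - 14) mod 5) = 18, which is [75, 75, 74, 75].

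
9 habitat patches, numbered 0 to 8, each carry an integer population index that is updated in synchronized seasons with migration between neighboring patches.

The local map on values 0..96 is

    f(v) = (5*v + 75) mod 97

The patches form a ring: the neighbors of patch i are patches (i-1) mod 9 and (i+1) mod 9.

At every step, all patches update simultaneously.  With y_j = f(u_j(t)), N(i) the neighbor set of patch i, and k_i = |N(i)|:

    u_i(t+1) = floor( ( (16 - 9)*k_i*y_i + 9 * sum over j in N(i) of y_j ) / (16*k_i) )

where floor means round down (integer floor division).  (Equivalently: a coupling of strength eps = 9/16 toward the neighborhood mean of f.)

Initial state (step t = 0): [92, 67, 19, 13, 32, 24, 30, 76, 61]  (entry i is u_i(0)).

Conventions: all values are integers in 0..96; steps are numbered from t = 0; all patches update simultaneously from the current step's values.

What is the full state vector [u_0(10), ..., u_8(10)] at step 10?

Simulating step by step:
t=0: [92, 67, 19, 13, 32, 24, 30, 76, 61]
t=1: [53, 44, 50, 50, 30, 20, 32, 63, 71]
t=2: [34, 25, 25, 33, 45, 54, 40, 24, 32]
t=3: [35, 18, 17, 24, 32, 48, 50, 34, 32]
t=4: [55, 63, 46, 29, 24, 31, 35, 43, 48]
t=5: [33, 21, 14, 15, 17, 31, 61, 64, 54]
t=6: [58, 62, 59, 54, 52, 58, 51, 43, 38]
t=7: [78, 84, 76, 58, 55, 55, 64, 72, 78]
t=8: [58, 44, 52, 67, 63, 44, 32, 44, 68]
t=9: [41, 34, 26, 22, 8, 13, 20, 20, 33]
t=10: [64, 49, 43, 46, 44, 45, 68, 69, 66]

Answer: [64, 49, 43, 46, 44, 45, 68, 69, 66]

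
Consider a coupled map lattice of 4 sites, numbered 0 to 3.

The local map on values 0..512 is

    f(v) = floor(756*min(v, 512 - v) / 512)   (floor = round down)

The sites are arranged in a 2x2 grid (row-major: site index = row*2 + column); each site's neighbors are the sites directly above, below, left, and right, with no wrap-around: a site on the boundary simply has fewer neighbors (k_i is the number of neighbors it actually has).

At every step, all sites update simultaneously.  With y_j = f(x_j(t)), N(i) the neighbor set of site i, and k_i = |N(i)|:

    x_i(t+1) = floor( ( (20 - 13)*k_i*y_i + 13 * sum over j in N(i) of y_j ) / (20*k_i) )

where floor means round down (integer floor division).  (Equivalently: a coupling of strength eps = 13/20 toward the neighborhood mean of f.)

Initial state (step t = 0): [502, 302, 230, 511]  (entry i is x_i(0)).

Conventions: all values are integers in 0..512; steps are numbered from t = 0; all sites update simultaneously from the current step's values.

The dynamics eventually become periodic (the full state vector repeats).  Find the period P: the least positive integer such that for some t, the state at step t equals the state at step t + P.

Answer: 17
Key observation: The state at step 11, [327, 327, 327, 327], reappears at step 28 — and no state repeats earlier — so the cycle the system enters has period 17.

Derivation:
t=0: [502, 302, 230, 511]
t=1: [215, 113, 123, 211]
t=2: [223, 262, 267, 221]
t=3: [352, 342, 339, 351]
t=4: [247, 241, 242, 247]
t=5: [358, 360, 361, 358]
t=6: [224, 225, 225, 224]
t=7: [331, 330, 330, 331]
t=8: [267, 267, 267, 267]
t=9: [361, 361, 361, 361]
t=10: [222, 222, 222, 222]
t=11: [327, 327, 327, 327]
t=12: [273, 273, 273, 273]
t=13: [352, 352, 352, 352]
t=14: [236, 236, 236, 236]
t=15: [348, 348, 348, 348]
t=16: [242, 242, 242, 242]
t=17: [357, 357, 357, 357]
t=18: [228, 228, 228, 228]
t=19: [336, 336, 336, 336]
t=20: [259, 259, 259, 259]
t=21: [373, 373, 373, 373]
t=22: [205, 205, 205, 205]
t=23: [302, 302, 302, 302]
t=24: [310, 310, 310, 310]
t=25: [298, 298, 298, 298]
t=26: [315, 315, 315, 315]
t=27: [290, 290, 290, 290]
t=28: [327, 327, 327, 327]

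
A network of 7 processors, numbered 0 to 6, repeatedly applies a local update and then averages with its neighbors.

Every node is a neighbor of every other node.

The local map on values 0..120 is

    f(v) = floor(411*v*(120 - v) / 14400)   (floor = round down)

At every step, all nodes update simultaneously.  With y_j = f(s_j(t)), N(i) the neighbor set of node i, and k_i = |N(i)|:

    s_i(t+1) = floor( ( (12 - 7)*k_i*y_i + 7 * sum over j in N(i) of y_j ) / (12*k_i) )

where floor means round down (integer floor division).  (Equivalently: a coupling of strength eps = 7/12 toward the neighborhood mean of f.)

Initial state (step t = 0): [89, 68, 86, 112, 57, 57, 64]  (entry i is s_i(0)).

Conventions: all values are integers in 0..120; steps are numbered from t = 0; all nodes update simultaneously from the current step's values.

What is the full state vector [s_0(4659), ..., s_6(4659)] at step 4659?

Answer: [102, 102, 102, 102, 102, 102, 102]
Key observation: The state at step 11, [102, 102, 102, 102, 102, 102, 102], reappears at step 15: the system is in a cycle of period 4 from step 11 on.  Therefore the state at step 4659 equals the state at step 11 + ((4659 - 11) mod 4) = 11, which is [102, 102, 102, 102, 102, 102, 102].

Derivation:
t=0: [89, 68, 86, 112, 57, 57, 64]
t=1: [82, 89, 84, 65, 90, 90, 90]
t=2: [84, 81, 84, 89, 81, 81, 81]
t=3: [86, 88, 86, 84, 88, 88, 88]
t=4: [82, 81, 82, 83, 81, 81, 81]
t=5: [88, 89, 88, 88, 89, 89, 89]
t=6: [79, 78, 79, 79, 78, 78, 78]
t=7: [92, 92, 92, 92, 92, 92, 92]
t=8: [73, 73, 73, 73, 73, 73, 73]
t=9: [97, 97, 97, 97, 97, 97, 97]
t=10: [63, 63, 63, 63, 63, 63, 63]
t=11: [102, 102, 102, 102, 102, 102, 102]
t=12: [52, 52, 52, 52, 52, 52, 52]
t=13: [100, 100, 100, 100, 100, 100, 100]
t=14: [57, 57, 57, 57, 57, 57, 57]
t=15: [102, 102, 102, 102, 102, 102, 102]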